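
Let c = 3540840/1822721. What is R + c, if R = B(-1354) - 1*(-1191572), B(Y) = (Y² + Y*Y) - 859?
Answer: 8853588276585/1822721 ≈ 4.8573e+6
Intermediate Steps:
B(Y) = -859 + 2*Y² (B(Y) = (Y² + Y²) - 859 = 2*Y² - 859 = -859 + 2*Y²)
R = 4857345 (R = (-859 + 2*(-1354)²) - 1*(-1191572) = (-859 + 2*1833316) + 1191572 = (-859 + 3666632) + 1191572 = 3665773 + 1191572 = 4857345)
c = 3540840/1822721 (c = 3540840*(1/1822721) = 3540840/1822721 ≈ 1.9426)
R + c = 4857345 + 3540840/1822721 = 8853588276585/1822721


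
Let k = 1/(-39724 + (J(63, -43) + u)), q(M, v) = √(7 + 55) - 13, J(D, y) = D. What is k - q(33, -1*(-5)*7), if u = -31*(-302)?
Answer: 393886/30299 - √62 ≈ 5.1260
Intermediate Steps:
u = 9362
q(M, v) = -13 + √62 (q(M, v) = √62 - 13 = -13 + √62)
k = -1/30299 (k = 1/(-39724 + (63 + 9362)) = 1/(-39724 + 9425) = 1/(-30299) = -1/30299 ≈ -3.3004e-5)
k - q(33, -1*(-5)*7) = -1/30299 - (-13 + √62) = -1/30299 + (13 - √62) = 393886/30299 - √62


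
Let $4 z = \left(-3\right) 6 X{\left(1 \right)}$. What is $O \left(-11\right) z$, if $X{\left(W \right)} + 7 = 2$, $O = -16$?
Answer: $3960$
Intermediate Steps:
$X{\left(W \right)} = -5$ ($X{\left(W \right)} = -7 + 2 = -5$)
$z = \frac{45}{2}$ ($z = \frac{\left(-3\right) 6 \left(-5\right)}{4} = \frac{\left(-18\right) \left(-5\right)}{4} = \frac{1}{4} \cdot 90 = \frac{45}{2} \approx 22.5$)
$O \left(-11\right) z = \left(-16\right) \left(-11\right) \frac{45}{2} = 176 \cdot \frac{45}{2} = 3960$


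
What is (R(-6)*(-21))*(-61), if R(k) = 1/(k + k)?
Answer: -427/4 ≈ -106.75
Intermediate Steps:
R(k) = 1/(2*k)
(R(-6)*(-21))*(-61) = (((1/2)/(-6))*(-21))*(-61) = (((1/2)*(-1/6))*(-21))*(-61) = -1/12*(-21)*(-61) = (7/4)*(-61) = -427/4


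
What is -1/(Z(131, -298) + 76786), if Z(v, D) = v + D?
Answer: -1/76619 ≈ -1.3052e-5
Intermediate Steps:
Z(v, D) = D + v
-1/(Z(131, -298) + 76786) = -1/((-298 + 131) + 76786) = -1/(-167 + 76786) = -1/76619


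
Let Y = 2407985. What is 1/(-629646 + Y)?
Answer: 1/1778339 ≈ 5.6232e-7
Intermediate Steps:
1/(-629646 + Y) = 1/(-629646 + 2407985) = 1/1778339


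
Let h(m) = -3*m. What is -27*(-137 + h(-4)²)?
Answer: -189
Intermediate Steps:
-27*(-137 + h(-4)²) = -27*(-137 + (-3*(-4))²) = -27*(-137 + 12²) = -27*(-137 + 144) = -27*7 = -189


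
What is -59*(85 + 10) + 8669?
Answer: 3064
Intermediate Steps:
-59*(85 + 10) + 8669 = -59*95 + 8669 = -5605 + 8669 = 3064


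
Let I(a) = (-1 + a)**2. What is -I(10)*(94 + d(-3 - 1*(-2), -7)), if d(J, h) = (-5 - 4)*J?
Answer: -8343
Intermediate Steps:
d(J, h) = -9*J
-I(10)*(94 + d(-3 - 1*(-2), -7)) = -(-1 + 10)**2*(94 - 9*(-3 - 1*(-2))) = -9**2*(94 - 9*(-3 + 2)) = -81*(94 - 9*(-1)) = -81*(94 + 9) = -81*103 = -1*8343 = -8343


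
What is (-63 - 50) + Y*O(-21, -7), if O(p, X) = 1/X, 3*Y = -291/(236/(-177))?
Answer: -3455/28 ≈ -123.39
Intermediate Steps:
Y = 291/4 (Y = (-291/(236/(-177)))/3 = (-291/(236*(-1/177)))/3 = (-291/(-4/3))/3 = (-291*(-¾))/3 = (⅓)*(873/4) = 291/4 ≈ 72.750)
(-63 - 50) + Y*O(-21, -7) = (-63 - 50) + (291/4)/(-7) = -113 + (291/4)*(-⅐) = -113 - 291/28 = -3455/28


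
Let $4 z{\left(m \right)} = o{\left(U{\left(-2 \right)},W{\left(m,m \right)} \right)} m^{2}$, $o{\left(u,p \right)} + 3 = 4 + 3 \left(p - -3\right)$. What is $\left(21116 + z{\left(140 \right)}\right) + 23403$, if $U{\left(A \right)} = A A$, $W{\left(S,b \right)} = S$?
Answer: $2151519$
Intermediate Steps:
$U{\left(A \right)} = A^{2}$
$o{\left(u,p \right)} = 10 + 3 p$ ($o{\left(u,p \right)} = -3 + \left(4 + 3 \left(p - -3\right)\right) = -3 + \left(4 + 3 \left(p + 3\right)\right) = -3 + \left(4 + 3 \left(3 + p\right)\right) = -3 + \left(4 + \left(9 + 3 p\right)\right) = -3 + \left(13 + 3 p\right) = 10 + 3 p$)
$z{\left(m \right)} = \frac{m^{2} \left(10 + 3 m\right)}{4}$ ($z{\left(m \right)} = \frac{\left(10 + 3 m\right) m^{2}}{4} = \frac{m^{2} \left(10 + 3 m\right)}{4}$)
$\left(21116 + z{\left(140 \right)}\right) + 23403 = \left(21116 + \frac{140^{2} \left(10 + 3 \cdot 140\right)}{4}\right) + 23403 = \left(21116 + \frac{1}{4} \cdot 19600 \left(10 + 420\right)\right) + 23403 = \left(21116 + \frac{1}{4} \cdot 19600 \cdot 430\right) + 23403 = \left(21116 + 2107000\right) + 23403 = 2128116 + 23403 = 2151519$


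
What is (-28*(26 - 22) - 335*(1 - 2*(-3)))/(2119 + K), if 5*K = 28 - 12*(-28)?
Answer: -315/281 ≈ -1.1210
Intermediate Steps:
K = 364/5 (K = (28 - 12*(-28))/5 = (28 + 336)/5 = (1/5)*364 = 364/5 ≈ 72.800)
(-28*(26 - 22) - 335*(1 - 2*(-3)))/(2119 + K) = (-28*(26 - 22) - 335*(1 - 2*(-3)))/(2119 + 364/5) = (-28*4 - 335*(1 + 6))/(10959/5) = (-112 - 335*7)*(5/10959) = (-112 - 2345)*(5/10959) = -2457*5/10959 = -315/281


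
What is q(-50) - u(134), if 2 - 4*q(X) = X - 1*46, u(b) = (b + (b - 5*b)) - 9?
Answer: 871/2 ≈ 435.50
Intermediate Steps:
u(b) = -9 - 3*b (u(b) = (b - 4*b) - 9 = -3*b - 9 = -9 - 3*b)
q(X) = 12 - X/4 (q(X) = 1/2 - (X - 1*46)/4 = 1/2 - (X - 46)/4 = 1/2 - (-46 + X)/4 = 1/2 + (23/2 - X/4) = 12 - X/4)
q(-50) - u(134) = (12 - 1/4*(-50)) - (-9 - 3*134) = (12 + 25/2) - (-9 - 402) = 49/2 - 1*(-411) = 49/2 + 411 = 871/2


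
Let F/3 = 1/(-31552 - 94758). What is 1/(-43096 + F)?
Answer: -126310/5443455763 ≈ -2.3204e-5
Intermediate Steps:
F = -3/126310 (F = 3/(-31552 - 94758) = 3/(-126310) = 3*(-1/126310) = -3/126310 ≈ -2.3751e-5)
1/(-43096 + F) = 1/(-43096 - 3/126310) = 1/(-5443455763/126310) = -126310/5443455763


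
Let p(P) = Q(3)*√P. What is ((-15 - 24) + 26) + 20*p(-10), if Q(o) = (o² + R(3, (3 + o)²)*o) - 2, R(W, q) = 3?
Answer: -13 + 320*I*√10 ≈ -13.0 + 1011.9*I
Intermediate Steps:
Q(o) = -2 + o² + 3*o (Q(o) = (o² + 3*o) - 2 = -2 + o² + 3*o)
p(P) = 16*√P (p(P) = (-2 + 3² + 3*3)*√P = (-2 + 9 + 9)*√P = 16*√P)
((-15 - 24) + 26) + 20*p(-10) = ((-15 - 24) + 26) + 20*(16*√(-10)) = (-39 + 26) + 20*(16*(I*√10)) = -13 + 20*(16*I*√10) = -13 + 320*I*√10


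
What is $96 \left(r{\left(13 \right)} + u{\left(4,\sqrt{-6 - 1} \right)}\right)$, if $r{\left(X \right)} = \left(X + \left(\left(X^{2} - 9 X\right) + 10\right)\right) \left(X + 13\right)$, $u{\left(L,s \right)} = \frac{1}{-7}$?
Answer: $\frac{1310304}{7} \approx 1.8719 \cdot 10^{5}$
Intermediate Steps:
$u{\left(L,s \right)} = - \frac{1}{7}$
$r{\left(X \right)} = \left(13 + X\right) \left(10 + X^{2} - 8 X\right)$ ($r{\left(X \right)} = \left(X + \left(10 + X^{2} - 9 X\right)\right) \left(13 + X\right) = \left(10 + X^{2} - 8 X\right) \left(13 + X\right) = \left(13 + X\right) \left(10 + X^{2} - 8 X\right)$)
$96 \left(r{\left(13 \right)} + u{\left(4,\sqrt{-6 - 1} \right)}\right) = 96 \left(\left(130 + 13^{3} - 1222 + 5 \cdot 13^{2}\right) - \frac{1}{7}\right) = 96 \left(\left(130 + 2197 - 1222 + 5 \cdot 169\right) - \frac{1}{7}\right) = 96 \left(\left(130 + 2197 - 1222 + 845\right) - \frac{1}{7}\right) = 96 \left(1950 - \frac{1}{7}\right) = 96 \cdot \frac{13649}{7} = \frac{1310304}{7}$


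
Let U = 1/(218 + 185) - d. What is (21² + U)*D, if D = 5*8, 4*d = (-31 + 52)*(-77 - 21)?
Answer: 15402700/403 ≈ 38220.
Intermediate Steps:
d = -1029/2 (d = ((-31 + 52)*(-77 - 21))/4 = (21*(-98))/4 = (¼)*(-2058) = -1029/2 ≈ -514.50)
U = 414689/806 (U = 1/(218 + 185) - 1*(-1029/2) = 1/403 + 1029/2 = 414689/806 ≈ 514.50)
D = 40
(21² + U)*D = (21² + 414689/806)*40 = (441 + 414689/806)*40 = (770135/806)*40 = 15402700/403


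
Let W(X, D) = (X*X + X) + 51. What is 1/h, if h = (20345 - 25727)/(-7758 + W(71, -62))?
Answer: 865/1794 ≈ 0.48216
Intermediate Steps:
W(X, D) = 51 + X + X**2 (W(X, D) = (X**2 + X) + 51 = (X + X**2) + 51 = 51 + X + X**2)
h = 1794/865 (h = (20345 - 25727)/(-7758 + (51 + 71 + 71**2)) = -5382/(-7758 + (51 + 71 + 5041)) = -5382/(-7758 + 5163) = -5382/(-2595) = -5382*(-1/2595) = 1794/865 ≈ 2.0740)
1/h = 1/(1794/865) = 865/1794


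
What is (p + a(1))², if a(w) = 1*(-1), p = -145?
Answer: 21316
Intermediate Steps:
a(w) = -1
(p + a(1))² = (-145 - 1)² = (-146)² = 21316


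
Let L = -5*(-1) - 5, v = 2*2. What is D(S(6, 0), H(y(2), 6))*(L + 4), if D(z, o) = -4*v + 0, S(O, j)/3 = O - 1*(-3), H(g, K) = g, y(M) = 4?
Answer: -64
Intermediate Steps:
v = 4
S(O, j) = 9 + 3*O (S(O, j) = 3*(O - 1*(-3)) = 3*(O + 3) = 3*(3 + O) = 9 + 3*O)
L = 0 (L = 5 - 5 = 0)
D(z, o) = -16 (D(z, o) = -4*4 + 0 = -16 + 0 = -16)
D(S(6, 0), H(y(2), 6))*(L + 4) = -16*(0 + 4) = -16*4 = -64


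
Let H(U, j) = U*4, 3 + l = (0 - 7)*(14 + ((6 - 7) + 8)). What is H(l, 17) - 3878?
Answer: -4478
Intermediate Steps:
l = -150 (l = -3 + (0 - 7)*(14 + ((6 - 7) + 8)) = -3 - 7*(14 + (-1 + 8)) = -3 - 7*(14 + 7) = -3 - 7*21 = -3 - 147 = -150)
H(U, j) = 4*U
H(l, 17) - 3878 = 4*(-150) - 3878 = -600 - 3878 = -4478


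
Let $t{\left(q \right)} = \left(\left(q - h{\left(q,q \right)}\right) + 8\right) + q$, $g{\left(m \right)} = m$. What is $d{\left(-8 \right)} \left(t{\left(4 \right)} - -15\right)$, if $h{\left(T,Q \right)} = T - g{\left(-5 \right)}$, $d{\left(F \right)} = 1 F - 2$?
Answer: $-220$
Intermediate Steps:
$d{\left(F \right)} = -2 + F$ ($d{\left(F \right)} = F - 2 = -2 + F$)
$h{\left(T,Q \right)} = 5 + T$ ($h{\left(T,Q \right)} = T - -5 = T + 5 = 5 + T$)
$t{\left(q \right)} = 3 + q$ ($t{\left(q \right)} = \left(\left(q - \left(5 + q\right)\right) + 8\right) + q = \left(-5 + 8\right) + q = 3 + q$)
$d{\left(-8 \right)} \left(t{\left(4 \right)} - -15\right) = \left(-2 - 8\right) \left(\left(3 + 4\right) - -15\right) = - 10 \left(7 + \left(-9 + 24\right)\right) = - 10 \left(7 + 15\right) = \left(-10\right) 22 = -220$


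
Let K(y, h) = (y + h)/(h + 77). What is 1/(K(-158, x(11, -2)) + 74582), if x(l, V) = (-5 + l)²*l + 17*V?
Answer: 439/32741702 ≈ 1.3408e-5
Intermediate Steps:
x(l, V) = 17*V + l*(-5 + l)² (x(l, V) = l*(-5 + l)² + 17*V = 17*V + l*(-5 + l)²)
K(y, h) = (h + y)/(77 + h)
1/(K(-158, x(11, -2)) + 74582) = 1/(((17*(-2) + 11*(-5 + 11)²) - 158)/(77 + (17*(-2) + 11*(-5 + 11)²)) + 74582) = 1/(((-34 + 11*6²) - 158)/(77 + (-34 + 11*6²)) + 74582) = 1/(((-34 + 11*36) - 158)/(77 + (-34 + 11*36)) + 74582) = 1/(((-34 + 396) - 158)/(77 + (-34 + 396)) + 74582) = 1/((362 - 158)/(77 + 362) + 74582) = 1/(204/439 + 74582) = 1/(32741702/439) = 439/32741702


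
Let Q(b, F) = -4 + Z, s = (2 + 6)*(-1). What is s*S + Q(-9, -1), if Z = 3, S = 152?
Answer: -1217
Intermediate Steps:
s = -8 (s = 8*(-1) = -8)
Q(b, F) = -1 (Q(b, F) = -4 + 3 = -1)
s*S + Q(-9, -1) = -8*152 - 1 = -1216 - 1 = -1217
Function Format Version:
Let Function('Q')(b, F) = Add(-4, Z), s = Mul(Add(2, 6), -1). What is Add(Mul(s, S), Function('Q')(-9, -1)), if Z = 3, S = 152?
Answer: -1217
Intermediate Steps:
s = -8 (s = Mul(8, -1) = -8)
Function('Q')(b, F) = -1 (Function('Q')(b, F) = Add(-4, 3) = -1)
Add(Mul(s, S), Function('Q')(-9, -1)) = Add(Mul(-8, 152), -1) = Add(-1216, -1) = -1217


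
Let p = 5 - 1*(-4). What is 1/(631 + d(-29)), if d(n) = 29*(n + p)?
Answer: 1/51 ≈ 0.019608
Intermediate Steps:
p = 9 (p = 5 + 4 = 9)
d(n) = 261 + 29*n (d(n) = 29*(n + 9) = 29*(9 + n) = 261 + 29*n)
1/(631 + d(-29)) = 1/(631 + (261 + 29*(-29))) = 1/(631 + (261 - 841)) = 1/(631 - 580) = 1/51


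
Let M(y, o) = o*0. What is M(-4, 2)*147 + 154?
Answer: 154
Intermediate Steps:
M(y, o) = 0
M(-4, 2)*147 + 154 = 0*147 + 154 = 0 + 154 = 154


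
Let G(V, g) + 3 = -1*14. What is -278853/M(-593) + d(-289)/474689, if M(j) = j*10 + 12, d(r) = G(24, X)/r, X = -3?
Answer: 2250263685107/47756561534 ≈ 47.119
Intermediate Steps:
G(V, g) = -17 (G(V, g) = -3 - 1*14 = -3 - 14 = -17)
d(r) = -17/r
M(j) = 12 + 10*j (M(j) = 10*j + 12 = 12 + 10*j)
-278853/M(-593) + d(-289)/474689 = -278853/(12 + 10*(-593)) - 17/(-289)/474689 = -278853/(12 - 5930) - 17*(-1/289)*(1/474689) = -278853/(-5918) + (1/17)*(1/474689) = -278853*(-1/5918) + 1/8069713 = 278853/5918 + 1/8069713 = 2250263685107/47756561534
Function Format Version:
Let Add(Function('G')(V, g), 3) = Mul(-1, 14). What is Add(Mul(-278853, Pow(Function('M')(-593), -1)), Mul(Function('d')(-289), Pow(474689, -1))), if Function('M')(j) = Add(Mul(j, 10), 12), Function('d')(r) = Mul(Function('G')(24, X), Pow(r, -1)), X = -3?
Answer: Rational(2250263685107, 47756561534) ≈ 47.119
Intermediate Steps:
Function('G')(V, g) = -17 (Function('G')(V, g) = Add(-3, Mul(-1, 14)) = Add(-3, -14) = -17)
Function('d')(r) = Mul(-17, Pow(r, -1))
Function('M')(j) = Add(12, Mul(10, j)) (Function('M')(j) = Add(Mul(10, j), 12) = Add(12, Mul(10, j)))
Add(Mul(-278853, Pow(Function('M')(-593), -1)), Mul(Function('d')(-289), Pow(474689, -1))) = Add(Mul(-278853, Pow(Add(12, Mul(10, -593)), -1)), Mul(Mul(-17, Pow(-289, -1)), Pow(474689, -1))) = Add(Mul(-278853, Pow(Add(12, -5930), -1)), Mul(Mul(-17, Rational(-1, 289)), Rational(1, 474689))) = Add(Mul(-278853, Pow(-5918, -1)), Mul(Rational(1, 17), Rational(1, 474689))) = Add(Mul(-278853, Rational(-1, 5918)), Rational(1, 8069713)) = Add(Rational(278853, 5918), Rational(1, 8069713)) = Rational(2250263685107, 47756561534)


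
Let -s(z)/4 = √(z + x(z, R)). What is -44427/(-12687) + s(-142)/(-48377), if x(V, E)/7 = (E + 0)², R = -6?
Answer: 14809/4229 + 4*√110/48377 ≈ 3.5026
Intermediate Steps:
x(V, E) = 7*E² (x(V, E) = 7*(E + 0)² = 7*E²)
s(z) = -4*√(252 + z) (s(z) = -4*√(z + 7*(-6)²) = -4*√(z + 7*36) = -4*√(z + 252) = -4*√(252 + z))
-44427/(-12687) + s(-142)/(-48377) = -44427/(-12687) - 4*√(252 - 142)/(-48377) = -44427*(-1/12687) - 4*√110*(-1/48377) = 14809/4229 + 4*√110/48377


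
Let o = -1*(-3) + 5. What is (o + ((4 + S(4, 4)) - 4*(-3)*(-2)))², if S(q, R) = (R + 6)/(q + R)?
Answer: 1849/16 ≈ 115.56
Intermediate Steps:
S(q, R) = (6 + R)/(R + q)
o = 8 (o = 3 + 5 = 8)
(o + ((4 + S(4, 4)) - 4*(-3)*(-2)))² = (8 + ((4 + (6 + 4)/(4 + 4)) - 4*(-3)*(-2)))² = (8 + ((4 + 10/8) + 12*(-2)))² = (8 + ((4 + (⅛)*10) - 24))² = (8 + ((4 + 5/4) - 24))² = (8 + (21/4 - 24))² = (8 - 75/4)² = (-43/4)² = 1849/16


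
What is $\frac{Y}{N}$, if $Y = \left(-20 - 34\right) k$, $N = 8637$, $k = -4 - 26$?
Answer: $\frac{540}{2879} \approx 0.18757$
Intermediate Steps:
$k = -30$ ($k = -4 - 26 = -30$)
$Y = 1620$ ($Y = \left(-20 - 34\right) \left(-30\right) = \left(-54\right) \left(-30\right) = 1620$)
$\frac{Y}{N} = \frac{1620}{8637} = 1620 \cdot \frac{1}{8637} = \frac{540}{2879}$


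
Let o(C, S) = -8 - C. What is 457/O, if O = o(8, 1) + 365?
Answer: 457/349 ≈ 1.3095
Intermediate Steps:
O = 349 (O = (-8 - 1*8) + 365 = (-8 - 8) + 365 = -16 + 365 = 349)
457/O = 457/349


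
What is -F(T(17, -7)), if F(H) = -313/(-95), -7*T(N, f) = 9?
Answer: -313/95 ≈ -3.2947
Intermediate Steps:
T(N, f) = -9/7 (T(N, f) = -⅐*9 = -9/7)
F(H) = 313/95 (F(H) = -313*(-1/95) = 313/95)
-F(T(17, -7)) = -1*313/95 = -313/95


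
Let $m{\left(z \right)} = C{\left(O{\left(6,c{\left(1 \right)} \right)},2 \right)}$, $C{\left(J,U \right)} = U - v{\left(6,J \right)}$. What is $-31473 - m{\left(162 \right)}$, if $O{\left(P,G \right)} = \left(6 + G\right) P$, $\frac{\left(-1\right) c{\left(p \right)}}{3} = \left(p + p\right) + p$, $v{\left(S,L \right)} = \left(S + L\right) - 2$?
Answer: $-31489$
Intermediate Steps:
$v{\left(S,L \right)} = -2 + L + S$ ($v{\left(S,L \right)} = \left(L + S\right) - 2 = -2 + L + S$)
$c{\left(p \right)} = - 9 p$ ($c{\left(p \right)} = - 3 \left(\left(p + p\right) + p\right) = - 3 \left(2 p + p\right) = - 3 \cdot 3 p = - 9 p$)
$O{\left(P,G \right)} = P \left(6 + G\right)$
$C{\left(J,U \right)} = -4 + U - J$ ($C{\left(J,U \right)} = U - \left(-2 + J + 6\right) = U - \left(4 + J\right) = -4 + U - J$)
$m{\left(z \right)} = 16$ ($m{\left(z \right)} = -4 + 2 - 6 \left(6 - 9\right) = -4 + 2 - 6 \left(-3\right) = -4 + 2 - -18 = -4 + 2 + 18 = 16$)
$-31473 - m{\left(162 \right)} = -31473 - 16 = -31489$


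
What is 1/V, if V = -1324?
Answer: -1/1324 ≈ -0.00075529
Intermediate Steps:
1/V = 1/(-1324) = -1/1324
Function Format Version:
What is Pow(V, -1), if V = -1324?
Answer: Rational(-1, 1324) ≈ -0.00075529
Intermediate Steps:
Pow(V, -1) = Pow(-1324, -1) = Rational(-1, 1324)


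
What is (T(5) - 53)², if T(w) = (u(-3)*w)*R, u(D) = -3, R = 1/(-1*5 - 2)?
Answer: 126736/49 ≈ 2586.4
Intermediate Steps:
R = -⅐ (R = 1/(-5 - 2) = 1/(-7) = -⅐ ≈ -0.14286)
T(w) = 3*w/7 (T(w) = -3*w*(-⅐) = 3*w/7)
(T(5) - 53)² = ((3/7)*5 - 53)² = (15/7 - 53)² = (-356/7)² = 126736/49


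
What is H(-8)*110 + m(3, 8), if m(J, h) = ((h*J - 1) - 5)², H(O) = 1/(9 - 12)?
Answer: 862/3 ≈ 287.33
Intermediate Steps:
H(O) = -⅓ (H(O) = 1/(-3) = -⅓)
m(J, h) = (-6 + J*h)² (m(J, h) = ((J*h - 1) - 5)² = ((-1 + J*h) - 5)² = (-6 + J*h)²)
H(-8)*110 + m(3, 8) = -⅓*110 + (-6 + 3*8)² = -110/3 + (-6 + 24)² = -110/3 + 18² = -110/3 + 324 = 862/3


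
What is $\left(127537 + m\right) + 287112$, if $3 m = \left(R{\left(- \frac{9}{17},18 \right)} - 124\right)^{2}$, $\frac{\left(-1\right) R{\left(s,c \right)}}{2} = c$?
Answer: $\frac{1269547}{3} \approx 4.2318 \cdot 10^{5}$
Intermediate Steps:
$R{\left(s,c \right)} = - 2 c$
$m = \frac{25600}{3}$ ($m = \frac{\left(\left(-2\right) 18 - 124\right)^{2}}{3} = \frac{\left(-36 - 124\right)^{2}}{3} = \frac{\left(-160\right)^{2}}{3} = \frac{1}{3} \cdot 25600 = \frac{25600}{3} \approx 8533.3$)
$\left(127537 + m\right) + 287112 = \left(127537 + \frac{25600}{3}\right) + 287112 = \frac{408211}{3} + 287112 = \frac{1269547}{3}$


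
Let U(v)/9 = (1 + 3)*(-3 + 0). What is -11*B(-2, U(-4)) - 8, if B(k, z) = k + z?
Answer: 1202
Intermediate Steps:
U(v) = -108 (U(v) = 9*((1 + 3)*(-3 + 0)) = 9*(4*(-3)) = 9*(-12) = -108)
-11*B(-2, U(-4)) - 8 = -11*(-2 - 108) - 8 = -11*(-110) - 8 = 1210 - 8 = 1202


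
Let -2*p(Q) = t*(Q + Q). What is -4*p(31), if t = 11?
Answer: 1364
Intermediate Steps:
p(Q) = -11*Q (p(Q) = -11*(Q + Q)/2 = -11*2*Q/2 = -11*Q)
-4*p(31) = -(-44)*31 = -4*(-341) = 1364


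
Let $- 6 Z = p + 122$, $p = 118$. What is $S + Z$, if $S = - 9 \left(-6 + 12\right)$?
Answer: $-94$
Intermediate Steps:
$S = -54$ ($S = \left(-9\right) 6 = -54$)
$Z = -40$ ($Z = - \frac{118 + 122}{6} = \left(- \frac{1}{6}\right) 240 = -40$)
$S + Z = -54 - 40 = -94$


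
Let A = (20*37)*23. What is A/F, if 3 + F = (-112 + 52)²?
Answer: 17020/3597 ≈ 4.7317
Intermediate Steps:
F = 3597 (F = -3 + (-112 + 52)² = -3 + (-60)² = -3 + 3600 = 3597)
A = 17020 (A = 740*23 = 17020)
A/F = 17020/3597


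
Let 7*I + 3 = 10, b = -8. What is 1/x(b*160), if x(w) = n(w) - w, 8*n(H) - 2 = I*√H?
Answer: 20484/26224961 - 32*I*√5/26224961 ≈ 0.00078109 - 2.7285e-6*I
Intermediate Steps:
I = 1 (I = -3/7 + (⅐)*10 = -3/7 + 10/7 = 1)
n(H) = ¼ + √H/8 (n(H) = ¼ + (1*√H)/8 = ¼ + √H/8)
x(w) = ¼ - w + √w/8 (x(w) = (¼ + √w/8) - w = ¼ - w + √w/8)
1/x(b*160) = 1/(¼ - (-8)*160 + √(-8*160)/8) = 1/(¼ - 1*(-1280) + √(-1280)/8) = 1/(¼ + 1280 + (16*I*√5)/8) = 1/(¼ + 1280 + 2*I*√5) = 1/(5121/4 + 2*I*√5)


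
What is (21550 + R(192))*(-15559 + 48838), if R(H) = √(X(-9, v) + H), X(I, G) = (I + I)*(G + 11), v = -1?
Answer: 717162450 + 66558*√3 ≈ 7.1728e+8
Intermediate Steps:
X(I, G) = 2*I*(11 + G) (X(I, G) = (2*I)*(11 + G) = 2*I*(11 + G))
R(H) = √(-180 + H) (R(H) = √(2*(-9)*(11 - 1) + H) = √(2*(-9)*10 + H) = √(-180 + H))
(21550 + R(192))*(-15559 + 48838) = (21550 + √(-180 + 192))*(-15559 + 48838) = (21550 + √12)*33279 = (21550 + 2*√3)*33279 = 717162450 + 66558*√3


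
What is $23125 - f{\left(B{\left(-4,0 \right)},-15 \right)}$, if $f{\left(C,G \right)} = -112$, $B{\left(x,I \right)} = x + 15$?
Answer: $23237$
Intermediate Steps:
$B{\left(x,I \right)} = 15 + x$
$23125 - f{\left(B{\left(-4,0 \right)},-15 \right)} = 23125 - -112 = 23125 + 112 = 23237$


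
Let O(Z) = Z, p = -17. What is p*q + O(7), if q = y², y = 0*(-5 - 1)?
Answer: 7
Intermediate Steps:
y = 0 (y = 0*(-6) = 0)
q = 0 (q = 0² = 0)
p*q + O(7) = -17*0 + 7 = 0 + 7 = 7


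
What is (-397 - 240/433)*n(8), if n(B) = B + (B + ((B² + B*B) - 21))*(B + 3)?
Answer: -219135493/433 ≈ -5.0609e+5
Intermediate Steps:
n(B) = B + (3 + B)*(-21 + B + 2*B²) (n(B) = B + (B + ((B² + B²) - 21))*(3 + B) = B + (B + (2*B² - 21))*(3 + B) = B + (B + (-21 + 2*B²))*(3 + B) = B + (-21 + B + 2*B²)*(3 + B) = B + (3 + B)*(-21 + B + 2*B²))
(-397 - 240/433)*n(8) = (-397 - 240/433)*(-63 - 17*8 + 2*8³ + 7*8²) = (-397 - 240*1/433)*(-63 - 136 + 2*512 + 7*64) = (-397 - 240/433)*(-63 - 136 + 1024 + 448) = -172141/433*1273 = -219135493/433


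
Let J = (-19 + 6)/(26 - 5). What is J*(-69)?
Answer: 299/7 ≈ 42.714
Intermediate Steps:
J = -13/21 ≈ -0.61905
J*(-69) = -13/21*(-69) = 299/7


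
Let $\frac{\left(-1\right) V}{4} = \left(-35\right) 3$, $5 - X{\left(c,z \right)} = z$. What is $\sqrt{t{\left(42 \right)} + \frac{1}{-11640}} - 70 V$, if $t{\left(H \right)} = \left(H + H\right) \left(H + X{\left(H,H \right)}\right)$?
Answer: $-29400 + \frac{\sqrt{14226405090}}{5820} \approx -29380.0$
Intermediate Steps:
$X{\left(c,z \right)} = 5 - z$
$V = 420$ ($V = - 4 \left(\left(-35\right) 3\right) = \left(-4\right) \left(-105\right) = 420$)
$t{\left(H \right)} = 10 H$ ($t{\left(H \right)} = \left(H + H\right) \left(H - \left(-5 + H\right)\right) = 2 H 5 = 10 H$)
$\sqrt{t{\left(42 \right)} + \frac{1}{-11640}} - 70 V = \sqrt{10 \cdot 42 + \frac{1}{-11640}} - 29400 = \sqrt{420 - \frac{1}{11640}} - 29400 = \sqrt{\frac{4888799}{11640}} - 29400 = \frac{\sqrt{14226405090}}{5820} - 29400 = -29400 + \frac{\sqrt{14226405090}}{5820}$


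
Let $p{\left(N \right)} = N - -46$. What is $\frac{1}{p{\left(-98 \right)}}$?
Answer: $- \frac{1}{52} \approx -0.019231$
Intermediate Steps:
$p{\left(N \right)} = 46 + N$ ($p{\left(N \right)} = N + 46 = 46 + N$)
$\frac{1}{p{\left(-98 \right)}} = \frac{1}{46 - 98} = \frac{1}{-52} = - \frac{1}{52}$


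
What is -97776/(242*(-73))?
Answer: 48888/8833 ≈ 5.5347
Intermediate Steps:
-97776/(242*(-73)) = -97776/(-17666) = -97776*(-1/17666) = 48888/8833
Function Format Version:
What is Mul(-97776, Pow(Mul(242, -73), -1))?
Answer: Rational(48888, 8833) ≈ 5.5347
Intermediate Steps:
Mul(-97776, Pow(Mul(242, -73), -1)) = Mul(-97776, Pow(-17666, -1)) = Mul(-97776, Rational(-1, 17666)) = Rational(48888, 8833)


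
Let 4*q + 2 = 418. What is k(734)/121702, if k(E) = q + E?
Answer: 419/60851 ≈ 0.0068857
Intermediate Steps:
q = 104 (q = -½ + (¼)*418 = -½ + 209/2 = 104)
k(E) = 104 + E
k(734)/121702 = (104 + 734)/121702 = 838*(1/121702) = 419/60851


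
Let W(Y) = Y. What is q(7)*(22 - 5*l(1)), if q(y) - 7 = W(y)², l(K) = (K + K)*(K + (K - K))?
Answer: 672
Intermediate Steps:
l(K) = 2*K² (l(K) = (2*K)*(K + 0) = (2*K)*K = 2*K²)
q(y) = 7 + y²
q(7)*(22 - 5*l(1)) = (7 + 7²)*(22 - 10*1²) = (7 + 49)*(22 - 10) = 56*(22 - 5*2) = 56*(22 - 10) = 56*12 = 672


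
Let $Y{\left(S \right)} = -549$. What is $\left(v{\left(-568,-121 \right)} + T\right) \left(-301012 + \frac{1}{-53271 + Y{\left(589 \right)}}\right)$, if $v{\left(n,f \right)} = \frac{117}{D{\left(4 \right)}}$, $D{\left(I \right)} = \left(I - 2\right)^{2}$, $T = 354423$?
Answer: $- \frac{7656388757854123}{71760} \approx -1.0669 \cdot 10^{11}$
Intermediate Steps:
$D{\left(I \right)} = \left(-2 + I\right)^{2}$
$v{\left(n,f \right)} = \frac{117}{4}$ ($v{\left(n,f \right)} = \frac{117}{\left(-2 + 4\right)^{2}} = \frac{117}{2^{2}} = \frac{117}{4}$)
$\left(v{\left(-568,-121 \right)} + T\right) \left(-301012 + \frac{1}{-53271 + Y{\left(589 \right)}}\right) = \left(\frac{117}{4} + 354423\right) \left(-301012 + \frac{1}{-53271 - 549}\right) = \frac{1417809 \left(-301012 + \frac{1}{-53820}\right)}{4} = \frac{1417809 \left(-301012 - \frac{1}{53820}\right)}{4} = \frac{1417809}{4} \left(- \frac{16200465841}{53820}\right) = - \frac{7656388757854123}{71760}$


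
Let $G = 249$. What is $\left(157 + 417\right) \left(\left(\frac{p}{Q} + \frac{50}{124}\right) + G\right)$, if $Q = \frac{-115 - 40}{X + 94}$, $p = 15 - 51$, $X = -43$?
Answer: $\frac{23243269}{155} \approx 1.4996 \cdot 10^{5}$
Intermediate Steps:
$p = -36$
$Q = - \frac{155}{51}$ ($Q = \frac{-115 - 40}{-43 + 94} = - \frac{155}{51} \approx -3.0392$)
$\left(157 + 417\right) \left(\left(\frac{p}{Q} + \frac{50}{124}\right) + G\right) = \left(157 + 417\right) \left(\left(- \frac{36}{- \frac{155}{51}} + \frac{50}{124}\right) + 249\right) = 574 \left(\left(\left(-36\right) \left(- \frac{51}{155}\right) + 50 \cdot \frac{1}{124}\right) + 249\right) = 574 \left(\left(\frac{1836}{155} + \frac{25}{62}\right) + 249\right) = 574 \left(\frac{3797}{310} + 249\right) = 574 \cdot \frac{80987}{310} = \frac{23243269}{155}$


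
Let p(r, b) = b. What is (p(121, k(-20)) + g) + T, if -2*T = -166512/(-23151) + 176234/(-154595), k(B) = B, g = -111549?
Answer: -133106500057486/1193009615 ≈ -1.1157e+5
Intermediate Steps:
T = -3610321551/1193009615 (T = -(-166512/(-23151) + 176234/(-154595))/2 = -(-166512*(-1/23151) + 176234*(-1/154595))/2 = -(55504/7717 - 176234/154595)/2 = -½*7220643102/1193009615 = -3610321551/1193009615 ≈ -3.0262)
(p(121, k(-20)) + g) + T = (-20 - 111549) - 3610321551/1193009615 = -111569 - 3610321551/1193009615 = -133106500057486/1193009615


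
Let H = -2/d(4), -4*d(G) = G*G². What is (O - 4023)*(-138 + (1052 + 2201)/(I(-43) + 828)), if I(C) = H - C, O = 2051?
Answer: 1845196456/6969 ≈ 2.6477e+5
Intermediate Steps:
d(G) = -G³/4 (d(G) = -G*G²/4 = -G³/4)
H = ⅛ (H = -2/((-¼*4³)) = -2/((-¼*64)) = -2/(-16) = -2*(-1/16) = ⅛ ≈ 0.12500)
I(C) = ⅛ - C
(O - 4023)*(-138 + (1052 + 2201)/(I(-43) + 828)) = (2051 - 4023)*(-138 + (1052 + 2201)/((⅛ - 1*(-43)) + 828)) = -1972*(-138 + 3253/((⅛ + 43) + 828)) = -1972*(-138 + 3253/(345/8 + 828)) = -1972*(-138 + 3253/(6969/8)) = -1972*(-138 + 3253*(8/6969)) = -1972*(-138 + 26024/6969) = -1972*(-935698/6969) = 1845196456/6969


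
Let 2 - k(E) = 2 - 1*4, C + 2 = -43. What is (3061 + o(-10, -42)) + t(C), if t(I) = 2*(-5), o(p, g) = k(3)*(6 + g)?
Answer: 2907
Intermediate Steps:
C = -45 (C = -2 - 43 = -45)
k(E) = 4 (k(E) = 2 - (2 - 1*4) = 2 - (2 - 4) = 2 - 1*(-2) = 2 + 2 = 4)
o(p, g) = 24 + 4*g (o(p, g) = 4*(6 + g) = 24 + 4*g)
t(I) = -10
(3061 + o(-10, -42)) + t(C) = (3061 + (24 + 4*(-42))) - 10 = (3061 + (24 - 168)) - 10 = (3061 - 144) - 10 = 2917 - 10 = 2907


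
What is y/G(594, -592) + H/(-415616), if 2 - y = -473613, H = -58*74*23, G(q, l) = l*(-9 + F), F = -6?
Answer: 617870531/11533344 ≈ 53.573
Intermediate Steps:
G(q, l) = -15*l (G(q, l) = l*(-9 - 6) = l*(-15) = -15*l)
H = -98716 (H = -4292*23 = -98716)
y = 473615 (y = 2 - 1*(-473613) = 2 + 473613 = 473615)
y/G(594, -592) + H/(-415616) = 473615/((-15*(-592))) - 98716/(-415616) = 473615/8880 - 98716*(-1/415616) = 473615*(1/8880) + 24679/103904 = 94723/1776 + 24679/103904 = 617870531/11533344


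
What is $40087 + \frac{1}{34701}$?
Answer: $\frac{1391058988}{34701} \approx 40087.0$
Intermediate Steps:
$40087 + \frac{1}{34701} = \frac{1391058988}{34701}$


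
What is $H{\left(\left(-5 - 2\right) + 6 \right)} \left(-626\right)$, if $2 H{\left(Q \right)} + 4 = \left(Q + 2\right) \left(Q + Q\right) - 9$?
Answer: $4695$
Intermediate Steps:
$H{\left(Q \right)} = - \frac{13}{2} + Q \left(2 + Q\right)$ ($H{\left(Q \right)} = -2 + \frac{\left(Q + 2\right) \left(Q + Q\right) - 9}{2} = -2 + \frac{\left(2 + Q\right) 2 Q - 9}{2} = -2 + \frac{2 Q \left(2 + Q\right) - 9}{2} = -2 + \frac{-9 + 2 Q \left(2 + Q\right)}{2} = -2 + \left(- \frac{9}{2} + Q \left(2 + Q\right)\right) = - \frac{13}{2} + Q \left(2 + Q\right)$)
$H{\left(\left(-5 - 2\right) + 6 \right)} \left(-626\right) = \left(- \frac{13}{2} + \left(\left(-5 - 2\right) + 6\right)^{2} + 2 \left(\left(-5 - 2\right) + 6\right)\right) \left(-626\right) = \left(- \frac{13}{2} + \left(-7 + 6\right)^{2} + 2 \left(-7 + 6\right)\right) \left(-626\right) = \left(- \frac{13}{2} + \left(-1\right)^{2} + 2 \left(-1\right)\right) \left(-626\right) = \left(- \frac{13}{2} + 1 - 2\right) \left(-626\right) = \left(- \frac{15}{2}\right) \left(-626\right) = 4695$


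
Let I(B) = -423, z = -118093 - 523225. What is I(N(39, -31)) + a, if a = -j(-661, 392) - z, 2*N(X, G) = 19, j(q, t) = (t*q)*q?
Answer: -170632137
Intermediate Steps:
j(q, t) = t*q² (j(q, t) = (q*t)*q = t*q²)
N(X, G) = 19/2 (N(X, G) = (½)*19 = 19/2)
z = -641318
a = -170631714 (a = -392*(-661)² - 1*(-641318) = -392*436921 + 641318 = -1*171273032 + 641318 = -171273032 + 641318 = -170631714)
I(N(39, -31)) + a = -423 - 170631714 = -170632137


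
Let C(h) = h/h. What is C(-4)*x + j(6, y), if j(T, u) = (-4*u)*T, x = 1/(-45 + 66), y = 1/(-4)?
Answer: 127/21 ≈ 6.0476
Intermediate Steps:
y = -¼ ≈ -0.25000
x = 1/21 ≈ 0.047619
j(T, u) = -4*T*u
C(h) = 1
C(-4)*x + j(6, y) = 1*(1/21) - 4*6*(-¼) = 1/21 + 6 = 127/21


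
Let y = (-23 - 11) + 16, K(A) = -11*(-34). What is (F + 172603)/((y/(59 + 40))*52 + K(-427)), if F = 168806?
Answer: 3755499/4010 ≈ 936.53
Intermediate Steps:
K(A) = 374
y = -18 (y = -34 + 16 = -18)
(F + 172603)/((y/(59 + 40))*52 + K(-427)) = (168806 + 172603)/((-18/(59 + 40))*52 + 374) = 341409/((-18/99)*52 + 374) = 341409/(((1/99)*(-18))*52 + 374) = 341409/(-2/11*52 + 374) = 341409/(-104/11 + 374) = 341409/(4010/11) = 341409*(11/4010) = 3755499/4010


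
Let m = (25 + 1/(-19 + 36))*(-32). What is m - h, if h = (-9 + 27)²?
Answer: -19140/17 ≈ -1125.9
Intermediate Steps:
m = -13632/17 (m = (25 + 1/17)*(-32) = (426/17)*(-32) = -13632/17 ≈ -801.88)
h = 324 (h = 18² = 324)
m - h = -13632/17 - 1*324 = -13632/17 - 324 = -19140/17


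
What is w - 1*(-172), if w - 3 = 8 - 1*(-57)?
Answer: 240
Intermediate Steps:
w = 68 (w = 3 + (8 - 1*(-57)) = 3 + (8 + 57) = 3 + 65 = 68)
w - 1*(-172) = 68 - 1*(-172) = 68 + 172 = 240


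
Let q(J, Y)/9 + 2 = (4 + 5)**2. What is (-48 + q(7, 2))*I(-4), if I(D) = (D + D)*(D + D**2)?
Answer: -63648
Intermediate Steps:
I(D) = 2*D*(D + D**2) (I(D) = (2*D)*(D + D**2) = 2*D*(D + D**2))
q(J, Y) = 711 (q(J, Y) = -18 + 9*(4 + 5)**2 = -18 + 9*9**2 = -18 + 9*81 = -18 + 729 = 711)
(-48 + q(7, 2))*I(-4) = (-48 + 711)*(2*(-4)**2*(1 - 4)) = 663*(2*16*(-3)) = 663*(-96) = -63648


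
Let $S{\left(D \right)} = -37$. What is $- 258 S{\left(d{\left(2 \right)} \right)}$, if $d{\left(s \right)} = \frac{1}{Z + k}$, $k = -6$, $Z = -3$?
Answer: $9546$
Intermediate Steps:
$d{\left(s \right)} = - \frac{1}{9}$ ($d{\left(s \right)} = \frac{1}{-3 - 6} = \frac{1}{-9} = - \frac{1}{9}$)
$- 258 S{\left(d{\left(2 \right)} \right)} = \left(-258\right) \left(-37\right) = 9546$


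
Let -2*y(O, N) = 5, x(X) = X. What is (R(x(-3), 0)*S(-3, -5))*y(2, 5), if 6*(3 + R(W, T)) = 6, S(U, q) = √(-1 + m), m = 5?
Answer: 10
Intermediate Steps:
y(O, N) = -5/2 (y(O, N) = -½*5 = -5/2)
S(U, q) = 2 (S(U, q) = √(-1 + 5) = √4 = 2)
R(W, T) = -2 (R(W, T) = -3 + (⅙)*6 = -3 + 1 = -2)
(R(x(-3), 0)*S(-3, -5))*y(2, 5) = -2*2*(-5/2) = -4*(-5/2) = 10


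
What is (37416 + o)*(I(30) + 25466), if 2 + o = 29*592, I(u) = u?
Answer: 1391622672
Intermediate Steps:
o = 17166 (o = -2 + 29*592 = -2 + 17168 = 17166)
(37416 + o)*(I(30) + 25466) = (37416 + 17166)*(30 + 25466) = 54582*25496 = 1391622672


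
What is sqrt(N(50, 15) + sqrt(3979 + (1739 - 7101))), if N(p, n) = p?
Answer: sqrt(50 + I*sqrt(1383)) ≈ 7.4938 + 2.4813*I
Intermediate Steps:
sqrt(N(50, 15) + sqrt(3979 + (1739 - 7101))) = sqrt(50 + sqrt(3979 + (1739 - 7101))) = sqrt(50 + sqrt(3979 - 5362)) = sqrt(50 + sqrt(-1383)) = sqrt(50 + I*sqrt(1383))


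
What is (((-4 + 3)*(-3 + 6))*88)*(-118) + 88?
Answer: 31240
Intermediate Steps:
(((-4 + 3)*(-3 + 6))*88)*(-118) + 88 = (-1*3*88)*(-118) + 88 = -3*88*(-118) + 88 = -264*(-118) + 88 = 31152 + 88 = 31240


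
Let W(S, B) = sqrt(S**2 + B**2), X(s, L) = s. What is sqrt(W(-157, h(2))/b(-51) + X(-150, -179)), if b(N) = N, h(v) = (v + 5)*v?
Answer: sqrt(-390150 - 51*sqrt(24845))/51 ≈ 12.373*I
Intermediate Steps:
h(v) = v*(5 + v) (h(v) = (5 + v)*v = v*(5 + v))
W(S, B) = sqrt(B**2 + S**2)
sqrt(W(-157, h(2))/b(-51) + X(-150, -179)) = sqrt(sqrt((2*(5 + 2))**2 + (-157)**2)/(-51) - 150) = sqrt(sqrt((2*7)**2 + 24649)*(-1/51) - 150) = sqrt(sqrt(14**2 + 24649)*(-1/51) - 150) = sqrt(sqrt(196 + 24649)*(-1/51) - 150) = sqrt(sqrt(24845)*(-1/51) - 150) = sqrt(-sqrt(24845)/51 - 150) = sqrt(-150 - sqrt(24845)/51)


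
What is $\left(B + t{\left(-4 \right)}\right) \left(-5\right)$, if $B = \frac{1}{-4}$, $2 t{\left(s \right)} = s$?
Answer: $\frac{45}{4} \approx 11.25$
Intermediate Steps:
$t{\left(s \right)} = \frac{s}{2}$
$B = - \frac{1}{4} \approx -0.25$
$\left(B + t{\left(-4 \right)}\right) \left(-5\right) = \left(- \frac{1}{4} + \frac{1}{2} \left(-4\right)\right) \left(-5\right) = \left(- \frac{1}{4} - 2\right) \left(-5\right) = \left(- \frac{9}{4}\right) \left(-5\right) = \frac{45}{4}$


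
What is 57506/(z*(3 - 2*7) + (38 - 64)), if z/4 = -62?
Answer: 28753/1351 ≈ 21.283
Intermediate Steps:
z = -248 (z = 4*(-62) = -248)
57506/(z*(3 - 2*7) + (38 - 64)) = 57506/(-248*(3 - 2*7) + (38 - 64)) = 57506/(-248*(3 - 14) - 26) = 57506/(-248*(-11) - 26) = 57506/(2728 - 26) = 57506/2702 = 57506*(1/2702) = 28753/1351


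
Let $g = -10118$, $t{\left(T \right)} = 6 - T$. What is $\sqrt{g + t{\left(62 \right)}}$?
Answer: $i \sqrt{10174} \approx 100.87 i$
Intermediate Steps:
$\sqrt{g + t{\left(62 \right)}} = \sqrt{-10118 + \left(6 - 62\right)} = \sqrt{-10118 - 56} = \sqrt{-10174} = i \sqrt{10174}$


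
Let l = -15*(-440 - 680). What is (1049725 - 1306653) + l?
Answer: -240128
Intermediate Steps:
l = 16800 (l = -15*(-1120) = 16800)
(1049725 - 1306653) + l = (1049725 - 1306653) + 16800 = -256928 + 16800 = -240128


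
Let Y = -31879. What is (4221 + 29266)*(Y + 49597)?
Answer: 593322666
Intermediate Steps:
(4221 + 29266)*(Y + 49597) = (4221 + 29266)*(-31879 + 49597) = 33487*17718 = 593322666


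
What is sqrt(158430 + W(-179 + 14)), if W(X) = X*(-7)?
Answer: sqrt(159585) ≈ 399.48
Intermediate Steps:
W(X) = -7*X
sqrt(158430 + W(-179 + 14)) = sqrt(158430 - 7*(-179 + 14)) = sqrt(158430 - 7*(-165)) = sqrt(158430 + 1155) = sqrt(159585)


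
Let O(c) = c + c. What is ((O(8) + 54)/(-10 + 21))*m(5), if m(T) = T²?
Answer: 1750/11 ≈ 159.09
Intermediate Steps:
O(c) = 2*c
((O(8) + 54)/(-10 + 21))*m(5) = ((2*8 + 54)/(-10 + 21))*5² = ((16 + 54)/11)*25 = (70*(1/11))*25 = (70/11)*25 = 1750/11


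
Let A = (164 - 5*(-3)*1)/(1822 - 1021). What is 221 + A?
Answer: 177200/801 ≈ 221.22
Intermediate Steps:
A = 179/801 (A = (164 + 15*1)/801 = (164 + 15)*(1/801) = 179*(1/801) = 179/801 ≈ 0.22347)
221 + A = 221 + 179/801 = 177200/801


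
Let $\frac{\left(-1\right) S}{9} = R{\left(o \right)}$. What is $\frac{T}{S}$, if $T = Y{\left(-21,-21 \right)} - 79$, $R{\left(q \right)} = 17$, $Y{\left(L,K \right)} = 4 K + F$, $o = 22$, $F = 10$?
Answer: $1$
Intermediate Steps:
$Y{\left(L,K \right)} = 10 + 4 K$ ($Y{\left(L,K \right)} = 4 K + 10 = 10 + 4 K$)
$S = -153$ ($S = \left(-9\right) 17 = -153$)
$T = -153$ ($T = \left(10 + 4 \left(-21\right)\right) - 79 = \left(10 - 84\right) - 79 = -74 - 79 = -153$)
$\frac{T}{S} = - \frac{153}{-153} = \left(-153\right) \left(- \frac{1}{153}\right) = 1$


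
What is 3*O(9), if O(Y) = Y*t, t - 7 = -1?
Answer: 162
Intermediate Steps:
t = 6 (t = 7 - 1 = 6)
O(Y) = 6*Y (O(Y) = Y*6 = 6*Y)
3*O(9) = 3*(6*9) = 3*54 = 162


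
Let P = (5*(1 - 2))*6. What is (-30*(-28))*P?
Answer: -25200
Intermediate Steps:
P = -30 (P = (5*(-1))*6 = -5*6 = -30)
(-30*(-28))*P = -30*(-28)*(-30) = 840*(-30) = -25200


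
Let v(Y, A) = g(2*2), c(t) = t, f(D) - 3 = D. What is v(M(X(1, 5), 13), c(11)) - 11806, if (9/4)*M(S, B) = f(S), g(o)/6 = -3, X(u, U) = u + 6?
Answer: -11824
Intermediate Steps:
f(D) = 3 + D
X(u, U) = 6 + u
g(o) = -18 (g(o) = 6*(-3) = -18)
M(S, B) = 4/3 + 4*S/9 (M(S, B) = 4*(3 + S)/9 = 4/3 + 4*S/9)
v(Y, A) = -18
v(M(X(1, 5), 13), c(11)) - 11806 = -18 - 11806 = -11824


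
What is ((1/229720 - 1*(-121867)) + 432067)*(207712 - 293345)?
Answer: -10896775142683473/229720 ≈ -4.7435e+10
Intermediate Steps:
((1/229720 - 1*(-121867)) + 432067)*(207712 - 293345) = ((1/229720 + 121867) + 432067)*(-85633) = (27995287241/229720 + 432067)*(-85633) = (127249718481/229720)*(-85633) = -10896775142683473/229720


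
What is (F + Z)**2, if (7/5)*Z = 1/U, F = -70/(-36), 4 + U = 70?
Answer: 1836025/480249 ≈ 3.8231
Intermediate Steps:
U = 66 (U = -4 + 70 = 66)
F = 35/18 (F = -70*(-1/36) = 35/18 ≈ 1.9444)
Z = 5/462 (Z = (5/7)/66 = (5/7)*(1/66) = 5/462 ≈ 0.010823)
(F + Z)**2 = (35/18 + 5/462)**2 = (1355/693)**2 = 1836025/480249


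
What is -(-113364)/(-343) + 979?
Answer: 222433/343 ≈ 648.49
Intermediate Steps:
-(-113364)/(-343) + 979 = -(-113364)*(-1)/343 + 979 = -804*141/343 + 979 = -113364/343 + 979 = 222433/343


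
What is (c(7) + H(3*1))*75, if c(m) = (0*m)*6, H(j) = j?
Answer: 225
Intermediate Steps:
c(m) = 0 (c(m) = 0*6 = 0)
(c(7) + H(3*1))*75 = (0 + 3*1)*75 = (0 + 3)*75 = 3*75 = 225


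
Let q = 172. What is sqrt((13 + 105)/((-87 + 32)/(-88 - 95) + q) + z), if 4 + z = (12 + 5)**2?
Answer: 9*sqrt(3506530979)/31531 ≈ 16.902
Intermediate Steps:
z = 285 (z = -4 + (12 + 5)**2 = -4 + 17**2 = -4 + 289 = 285)
sqrt((13 + 105)/((-87 + 32)/(-88 - 95) + q) + z) = sqrt((13 + 105)/((-87 + 32)/(-88 - 95) + 172) + 285) = sqrt(118/(-55/(-183) + 172) + 285) = sqrt(118/(-55*(-1/183) + 172) + 285) = sqrt(118/(55/183 + 172) + 285) = sqrt(118/(31531/183) + 285) = sqrt(118*(183/31531) + 285) = sqrt(21594/31531 + 285) = sqrt(9007929/31531) = 9*sqrt(3506530979)/31531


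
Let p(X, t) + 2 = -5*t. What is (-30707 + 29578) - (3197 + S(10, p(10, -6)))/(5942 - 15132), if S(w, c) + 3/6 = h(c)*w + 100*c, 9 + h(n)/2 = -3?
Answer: -20739507/18380 ≈ -1128.4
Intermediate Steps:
h(n) = -24 (h(n) = -18 + 2*(-3) = -18 - 6 = -24)
p(X, t) = -2 - 5*t
S(w, c) = -½ - 24*w + 100*c (S(w, c) = -½ + (-24*w + 100*c) = -½ - 24*w + 100*c)
(-30707 + 29578) - (3197 + S(10, p(10, -6)))/(5942 - 15132) = (-30707 + 29578) - (3197 + (-½ - 24*10 + 100*(-2 - 5*(-6))))/(5942 - 15132) = -1129 - (3197 + (-½ - 240 + 100*(-2 + 30)))/(-9190) = -1129 - (3197 + (-½ - 240 + 100*28))*(-1)/9190 = -1129 - (3197 + (-½ - 240 + 2800))*(-1)/9190 = -1129 - (3197 + 5119/2)*(-1)/9190 = -1129 - 11513*(-1)/(2*9190) = -1129 - 1*(-11513/18380) = -1129 + 11513/18380 = -20739507/18380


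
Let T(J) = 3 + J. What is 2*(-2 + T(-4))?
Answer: -6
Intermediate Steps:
2*(-2 + T(-4)) = 2*(-2 + (3 - 4)) = 2*(-2 - 1) = 2*(-3) = -6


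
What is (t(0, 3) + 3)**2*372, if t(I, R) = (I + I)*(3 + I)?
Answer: 3348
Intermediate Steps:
t(I, R) = 2*I*(3 + I) (t(I, R) = (2*I)*(3 + I) = 2*I*(3 + I))
(t(0, 3) + 3)**2*372 = (2*0*(3 + 0) + 3)**2*372 = (2*0*3 + 3)**2*372 = (0 + 3)**2*372 = 3**2*372 = 9*372 = 3348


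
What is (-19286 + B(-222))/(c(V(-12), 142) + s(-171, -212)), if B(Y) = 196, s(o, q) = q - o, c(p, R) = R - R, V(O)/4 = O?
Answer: 19090/41 ≈ 465.61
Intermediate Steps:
V(O) = 4*O
c(p, R) = 0
(-19286 + B(-222))/(c(V(-12), 142) + s(-171, -212)) = (-19286 + 196)/(0 + (-212 - 1*(-171))) = -19090/(0 + (-212 + 171)) = -19090/(0 - 41) = -19090/(-41) = -19090*(-1/41) = 19090/41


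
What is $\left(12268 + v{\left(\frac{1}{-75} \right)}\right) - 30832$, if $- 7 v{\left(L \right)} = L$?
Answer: $- \frac{9746099}{525} \approx -18564.0$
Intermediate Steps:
$v{\left(L \right)} = - \frac{L}{7}$
$\left(12268 + v{\left(\frac{1}{-75} \right)}\right) - 30832 = \left(12268 - \frac{1}{7 \left(-75\right)}\right) - 30832 = \left(12268 - - \frac{1}{525}\right) - 30832 = \left(12268 + \frac{1}{525}\right) - 30832 = \frac{6440701}{525} - 30832 = - \frac{9746099}{525}$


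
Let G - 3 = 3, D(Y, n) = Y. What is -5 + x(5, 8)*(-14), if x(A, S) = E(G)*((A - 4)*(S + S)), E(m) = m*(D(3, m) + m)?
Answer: -12101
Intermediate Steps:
G = 6 (G = 3 + 3 = 6)
E(m) = m*(3 + m)
x(A, S) = 108*S*(-4 + A) (x(A, S) = (6*(3 + 6))*((A - 4)*(S + S)) = (6*9)*((-4 + A)*(2*S)) = 54*(2*S*(-4 + A)) = 108*S*(-4 + A))
-5 + x(5, 8)*(-14) = -5 + (108*8*(-4 + 5))*(-14) = -5 + (108*8*1)*(-14) = -5 + 864*(-14) = -5 - 12096 = -12101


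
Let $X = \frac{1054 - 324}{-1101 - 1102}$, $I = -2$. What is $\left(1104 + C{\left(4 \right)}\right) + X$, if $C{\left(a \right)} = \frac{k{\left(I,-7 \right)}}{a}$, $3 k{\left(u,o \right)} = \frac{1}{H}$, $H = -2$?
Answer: $\frac{58350965}{52872} \approx 1103.6$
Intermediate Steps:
$X = - \frac{730}{2203}$ ($X = \frac{730}{-2203} = 730 \left(- \frac{1}{2203}\right) = - \frac{730}{2203} \approx -0.33137$)
$k{\left(u,o \right)} = - \frac{1}{6}$ ($k{\left(u,o \right)} = \frac{1}{3 \left(-2\right)} = \frac{1}{3} \left(- \frac{1}{2}\right) = - \frac{1}{6}$)
$C{\left(a \right)} = - \frac{1}{6 a}$
$\left(1104 + C{\left(4 \right)}\right) + X = \left(1104 - \frac{1}{6 \cdot 4}\right) - \frac{730}{2203} = \left(1104 - \frac{1}{24}\right) - \frac{730}{2203} = \frac{26495}{24} - \frac{730}{2203} = \frac{58350965}{52872}$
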